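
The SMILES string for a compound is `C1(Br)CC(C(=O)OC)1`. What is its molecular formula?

C5H7BrO2

Atom tally by fragment:
  cyclopropane ring core → C:3 H:6
  (− 2 ring H displaced by substituents)
  + Br → Br:1
  + COOCH3 → C:2 H:3 O:2
Element totals:
  C: 5
  H: 7
  Br: 1
  O: 2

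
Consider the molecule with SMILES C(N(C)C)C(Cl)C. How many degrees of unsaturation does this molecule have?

Atom tally by fragment:
  (CH3)2NCH2 → C:3 H:8 N:1
  CH(Cl) → C:1 H:1 Cl:1
  CH3 → C:1 H:3
Element totals:
  C: 5
  H: 12
  Cl: 1
  N: 1
Molecular formula: C5H12ClN.
DoU = (2C + 2 + N − H − X) / 2 = (2·5 + 2 + 1 − 12 − 1) / 2 = 0.

0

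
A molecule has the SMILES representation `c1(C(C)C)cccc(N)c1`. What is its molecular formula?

Atom tally by fragment:
  benzene ring core → C:6 H:6
  (− 2 ring H displaced by substituents)
  + CH(CH3)2 → C:3 H:7
  + NH2 → N:1 H:2
Element totals:
  C: 9
  H: 13
  N: 1

C9H13N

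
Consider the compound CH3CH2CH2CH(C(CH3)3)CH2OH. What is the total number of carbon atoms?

Element totals:
  C: 9
  H: 20
  O: 1

9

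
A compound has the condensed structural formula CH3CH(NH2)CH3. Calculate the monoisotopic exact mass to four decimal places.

Element totals:
  C: 3
  H: 9
  N: 1
Molecular formula: C3H9N.
  M = 3(12.0) + 9(1.007825) + 14.003074
    = 36.000000 + 9.070425 + 14.003074 = 59.073499

59.0735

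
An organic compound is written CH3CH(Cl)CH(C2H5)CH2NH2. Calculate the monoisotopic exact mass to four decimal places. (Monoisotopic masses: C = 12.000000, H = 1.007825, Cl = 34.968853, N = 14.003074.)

135.0815

Atom tally by fragment:
  CH3 → C:1 H:3
  CH(Cl) → C:1 H:1 Cl:1
  CH(C2H5) → C:3 H:6
  CH2NH2 → C:1 H:4 N:1
Element totals:
  C: 6
  H: 14
  Cl: 1
  N: 1
Molecular formula: C6H14ClN.
  M = 6(12.0) + 14(1.007825) + 34.968853 + 14.003074
    = 72.000000 + 14.109550 + 34.968853 + 14.003074 = 135.081477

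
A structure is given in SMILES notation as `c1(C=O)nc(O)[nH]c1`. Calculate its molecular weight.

112.09 g/mol

Atom tally by fragment:
  imidazole ring core → C:3 H:4 N:2
  (− 2 ring H displaced by substituents)
  + CHO → C:1 H:1 O:1
  + OH → O:1 H:1
Element totals:
  C: 4
  H: 4
  N: 2
  O: 2
Molecular formula: C4H4N2O2.
  M = 4(12.011) + 4(1.008) + 2(14.007) + 2(15.999)
    = 48.044 + 4.032 + 28.014 + 31.998 = 112.088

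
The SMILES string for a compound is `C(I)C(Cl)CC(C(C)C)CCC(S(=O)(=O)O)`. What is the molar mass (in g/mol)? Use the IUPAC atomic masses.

382.68 g/mol

Atom tally by fragment:
  ICH2 → C:1 H:2 I:1
  CH(Cl) → C:1 H:1 Cl:1
  CH2 → C:1 H:2
  CH(CH(CH3)2) → C:4 H:8
  CH2 → C:1 H:2
  CH2 → C:1 H:2
  CH2SO3H → C:1 H:3 S:1 O:3
Element totals:
  C: 10
  H: 20
  Cl: 1
  I: 1
  O: 3
  S: 1
Molecular formula: C10H20ClIO3S.
  M = 10(12.011) + 20(1.008) + 35.45 + 126.904 + 3(15.999) + 32.06
    = 120.110 + 20.160 + 35.450 + 126.904 + 47.997 + 32.060 = 382.681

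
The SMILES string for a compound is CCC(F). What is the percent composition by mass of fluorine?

30.60%

Atom tally by fragment:
  CH3 → C:1 H:3
  CH2 → C:1 H:2
  CH2F → C:1 H:2 F:1
Element totals:
  C: 3
  H: 7
  F: 1
Molecular formula: C3H7F.
Molar mass = 62.087 g/mol.
Mass from F: 1 × 18.998 = 18.998 g/mol.
%F = 18.998 / 62.087 × 100 = 30.60%.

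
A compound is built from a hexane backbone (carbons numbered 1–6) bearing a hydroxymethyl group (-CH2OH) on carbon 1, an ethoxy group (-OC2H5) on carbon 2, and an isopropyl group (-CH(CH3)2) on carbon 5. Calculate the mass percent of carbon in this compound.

Atom tally by fragment:
  HOCH2CH2 → C:2 H:5 O:1
  CH(OC2H5) → C:3 H:6 O:1
  CH2 → C:1 H:2
  CH2 → C:1 H:2
  CH(CH(CH3)2) → C:4 H:8
  CH3 → C:1 H:3
Element totals:
  C: 12
  H: 26
  O: 2
Molecular formula: C12H26O2.
Molar mass = 202.338 g/mol.
Mass from C: 12 × 12.011 = 144.132 g/mol.
%C = 144.132 / 202.338 × 100 = 71.23%.

71.23%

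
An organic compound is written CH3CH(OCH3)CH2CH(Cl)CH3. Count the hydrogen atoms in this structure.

13

Element totals:
  C: 6
  H: 13
  Cl: 1
  O: 1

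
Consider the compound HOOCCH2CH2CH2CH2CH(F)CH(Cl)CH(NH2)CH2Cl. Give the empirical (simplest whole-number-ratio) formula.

Atom tally by fragment:
  HOOCCH2 → C:2 H:3 O:2
  CH2 → C:1 H:2
  CH2 → C:1 H:2
  CH2 → C:1 H:2
  CH(F) → C:1 H:1 F:1
  CH(Cl) → C:1 H:1 Cl:1
  CH(NH2) → C:1 H:3 N:1
  CH2Cl → C:1 H:2 Cl:1
Element totals:
  C: 9
  H: 16
  Cl: 2
  F: 1
  N: 1
  O: 2
Molecular formula: C9H16Cl2FNO2.
gcd of subscripts (9, 2, 1, 16, 1, 2) = 1, so the empirical formula equals the molecular formula.

C9H16Cl2FNO2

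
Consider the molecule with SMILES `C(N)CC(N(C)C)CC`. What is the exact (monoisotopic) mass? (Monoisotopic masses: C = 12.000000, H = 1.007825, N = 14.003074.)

Atom tally by fragment:
  H2NCH2 → C:1 H:4 N:1
  CH2 → C:1 H:2
  CH(N(CH3)2) → C:3 H:7 N:1
  CH2 → C:1 H:2
  CH3 → C:1 H:3
Element totals:
  C: 7
  H: 18
  N: 2
Molecular formula: C7H18N2.
  M = 7(12.0) + 18(1.007825) + 2(14.003074)
    = 84.000000 + 18.140850 + 28.006148 = 130.146998

130.1470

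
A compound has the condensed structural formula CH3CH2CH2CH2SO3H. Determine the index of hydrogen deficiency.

Element totals:
  C: 4
  H: 10
  O: 3
  S: 1
Molecular formula: C4H10O3S.
DoU = (2C + 2 + N − H − X) / 2 = (2·4 + 2 + 0 − 10 − 0) / 2 = 0.

0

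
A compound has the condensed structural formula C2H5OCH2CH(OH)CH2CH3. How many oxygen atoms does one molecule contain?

Element totals:
  C: 6
  H: 14
  O: 2

2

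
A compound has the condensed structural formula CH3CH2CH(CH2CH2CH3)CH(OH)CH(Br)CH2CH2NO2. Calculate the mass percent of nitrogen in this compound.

Atom tally by fragment:
  CH3 → C:1 H:3
  CH2 → C:1 H:2
  CH(CH2CH2CH3) → C:4 H:8
  CH(OH) → C:1 H:2 O:1
  CH(Br) → C:1 H:1 Br:1
  CH2 → C:1 H:2
  CH2NO2 → C:1 H:2 N:1 O:2
Element totals:
  C: 10
  H: 20
  Br: 1
  N: 1
  O: 3
Molecular formula: C10H20BrNO3.
Molar mass = 282.178 g/mol.
Mass from N: 1 × 14.007 = 14.007 g/mol.
%N = 14.007 / 282.178 × 100 = 4.96%.

4.96%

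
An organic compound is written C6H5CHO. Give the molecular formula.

C7H6O

Element totals:
  C: 7
  H: 6
  O: 1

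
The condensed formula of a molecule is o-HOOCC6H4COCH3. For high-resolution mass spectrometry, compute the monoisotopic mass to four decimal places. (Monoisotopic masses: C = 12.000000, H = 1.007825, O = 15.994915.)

164.0473

Element totals:
  C: 9
  H: 8
  O: 3
Molecular formula: C9H8O3.
  M = 9(12.0) + 8(1.007825) + 3(15.994915)
    = 108.000000 + 8.062600 + 47.984745 = 164.047345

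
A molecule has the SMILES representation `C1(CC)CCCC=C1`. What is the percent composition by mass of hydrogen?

Atom tally by fragment:
  cyclohexene ring core → C:6 H:10
  (− 1 ring H displaced by substituents)
  + C2H5 → C:2 H:5
Element totals:
  C: 8
  H: 14
Molecular formula: C8H14.
Molar mass = 110.200 g/mol.
Mass from H: 14 × 1.008 = 14.112 g/mol.
%H = 14.112 / 110.200 × 100 = 12.81%.

12.81%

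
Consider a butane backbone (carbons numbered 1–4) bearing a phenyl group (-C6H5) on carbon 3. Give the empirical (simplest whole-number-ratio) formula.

Atom tally by fragment:
  CH3 → C:1 H:3
  CH2 → C:1 H:2
  CH(C6H5) → C:7 H:6
  CH3 → C:1 H:3
Element totals:
  C: 10
  H: 14
Molecular formula: C10H14.
gcd of subscripts = 2; dividing each by 2:
  C: 10/2 = 5
  H: 14/2 = 7

C5H7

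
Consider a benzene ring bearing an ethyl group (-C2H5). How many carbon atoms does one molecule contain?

Atom tally by fragment:
  benzene ring core → C:6 H:6
  (− 1 ring H displaced by substituents)
  + C2H5 → C:2 H:5
Element totals:
  C: 8
  H: 10

8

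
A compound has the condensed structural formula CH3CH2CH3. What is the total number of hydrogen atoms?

Element totals:
  C: 3
  H: 8

8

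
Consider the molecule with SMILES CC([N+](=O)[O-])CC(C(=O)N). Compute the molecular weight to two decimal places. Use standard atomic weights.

146.15 g/mol

Atom tally by fragment:
  CH3 → C:1 H:3
  CH(NO2) → C:1 H:1 N:1 O:2
  CH2 → C:1 H:2
  CH2CONH2 → C:2 H:4 O:1 N:1
Element totals:
  C: 5
  H: 10
  N: 2
  O: 3
Molecular formula: C5H10N2O3.
  M = 5(12.011) + 10(1.008) + 2(14.007) + 3(15.999)
    = 60.055 + 10.080 + 28.014 + 47.997 = 146.146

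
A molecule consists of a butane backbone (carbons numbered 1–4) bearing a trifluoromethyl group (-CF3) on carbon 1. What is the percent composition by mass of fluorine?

45.19%

Atom tally by fragment:
  F3CCH2 → C:2 H:2 F:3
  CH2 → C:1 H:2
  CH2 → C:1 H:2
  CH3 → C:1 H:3
Element totals:
  C: 5
  H: 9
  F: 3
Molecular formula: C5H9F3.
Molar mass = 126.121 g/mol.
Mass from F: 3 × 18.998 = 56.994 g/mol.
%F = 56.994 / 126.121 × 100 = 45.19%.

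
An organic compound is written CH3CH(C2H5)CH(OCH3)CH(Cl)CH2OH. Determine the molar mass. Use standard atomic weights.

180.67 g/mol

Atom tally by fragment:
  CH3 → C:1 H:3
  CH(C2H5) → C:3 H:6
  CH(OCH3) → C:2 H:4 O:1
  CH(Cl) → C:1 H:1 Cl:1
  CH2OH → C:1 H:3 O:1
Element totals:
  C: 8
  H: 17
  Cl: 1
  O: 2
Molecular formula: C8H17ClO2.
  M = 8(12.011) + 17(1.008) + 35.45 + 2(15.999)
    = 96.088 + 17.136 + 35.450 + 31.998 = 180.672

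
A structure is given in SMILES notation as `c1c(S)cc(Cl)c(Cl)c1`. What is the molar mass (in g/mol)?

Atom tally by fragment:
  benzene ring core → C:6 H:6
  (− 3 ring H displaced by substituents)
  + SH → S:1 H:1
  + Cl → Cl:1
  + Cl → Cl:1
Element totals:
  C: 6
  H: 4
  Cl: 2
  S: 1
Molecular formula: C6H4Cl2S.
  M = 6(12.011) + 4(1.008) + 2(35.45) + 32.06
    = 72.066 + 4.032 + 70.900 + 32.060 = 179.058

179.06 g/mol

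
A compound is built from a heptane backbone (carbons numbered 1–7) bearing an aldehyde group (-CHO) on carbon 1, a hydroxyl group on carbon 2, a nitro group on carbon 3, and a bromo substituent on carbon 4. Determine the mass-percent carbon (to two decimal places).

Atom tally by fragment:
  OHCCH2 → C:2 H:3 O:1
  CH(OH) → C:1 H:2 O:1
  CH(NO2) → C:1 H:1 N:1 O:2
  CH(Br) → C:1 H:1 Br:1
  CH2 → C:1 H:2
  CH2 → C:1 H:2
  CH3 → C:1 H:3
Element totals:
  C: 8
  H: 14
  Br: 1
  N: 1
  O: 4
Molecular formula: C8H14BrNO4.
Molar mass = 268.107 g/mol.
Mass from C: 8 × 12.011 = 96.088 g/mol.
%C = 96.088 / 268.107 × 100 = 35.84%.

35.84%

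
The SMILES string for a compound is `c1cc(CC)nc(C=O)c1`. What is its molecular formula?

Atom tally by fragment:
  pyridine ring core → C:5 H:5 N:1
  (− 2 ring H displaced by substituents)
  + C2H5 → C:2 H:5
  + CHO → C:1 H:1 O:1
Element totals:
  C: 8
  H: 9
  N: 1
  O: 1

C8H9NO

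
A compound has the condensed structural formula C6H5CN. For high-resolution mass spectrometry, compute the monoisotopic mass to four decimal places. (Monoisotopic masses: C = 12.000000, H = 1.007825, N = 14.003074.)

103.0422

Element totals:
  C: 7
  H: 5
  N: 1
Molecular formula: C7H5N.
  M = 7(12.0) + 5(1.007825) + 14.003074
    = 84.000000 + 5.039125 + 14.003074 = 103.042199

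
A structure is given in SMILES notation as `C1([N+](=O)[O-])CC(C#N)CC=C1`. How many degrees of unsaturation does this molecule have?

Atom tally by fragment:
  cyclohexene ring core → C:6 H:10
  (− 2 ring H displaced by substituents)
  + NO2 → N:1 O:2
  + CN → C:1 N:1
Element totals:
  C: 7
  H: 8
  N: 2
  O: 2
Molecular formula: C7H8N2O2.
DoU = (2C + 2 + N − H − X) / 2 = (2·7 + 2 + 2 − 8 − 0) / 2 = 5.

5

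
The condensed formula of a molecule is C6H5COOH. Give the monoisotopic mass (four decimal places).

122.0368

Element totals:
  C: 7
  H: 6
  O: 2
Molecular formula: C7H6O2.
  M = 7(12.0) + 6(1.007825) + 2(15.994915)
    = 84.000000 + 6.046950 + 31.989830 = 122.036780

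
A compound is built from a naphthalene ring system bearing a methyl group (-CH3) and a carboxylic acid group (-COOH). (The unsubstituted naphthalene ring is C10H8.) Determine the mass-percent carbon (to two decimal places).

77.40%

Atom tally by fragment:
  naphthalene ring system core → C:10 H:8
  (− 2 ring H displaced by substituents)
  + CH3 → C:1 H:3
  + COOH → C:1 H:1 O:2
Element totals:
  C: 12
  H: 10
  O: 2
Molecular formula: C12H10O2.
Molar mass = 186.210 g/mol.
Mass from C: 12 × 12.011 = 144.132 g/mol.
%C = 144.132 / 186.210 × 100 = 77.40%.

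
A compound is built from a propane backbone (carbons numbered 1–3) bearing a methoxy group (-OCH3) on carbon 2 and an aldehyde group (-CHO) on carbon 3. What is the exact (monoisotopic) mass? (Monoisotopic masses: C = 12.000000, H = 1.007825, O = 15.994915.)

Atom tally by fragment:
  CH3 → C:1 H:3
  CH(OCH3) → C:2 H:4 O:1
  CH2CHO → C:2 H:3 O:1
Element totals:
  C: 5
  H: 10
  O: 2
Molecular formula: C5H10O2.
  M = 5(12.0) + 10(1.007825) + 2(15.994915)
    = 60.000000 + 10.078250 + 31.989830 = 102.068080

102.0681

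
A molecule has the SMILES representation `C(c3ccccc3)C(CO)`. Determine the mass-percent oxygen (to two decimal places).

11.75%

Atom tally by fragment:
  C6H5CH2 → C:7 H:7
  CH2CH2OH → C:2 H:5 O:1
Element totals:
  C: 9
  H: 12
  O: 1
Molecular formula: C9H12O.
Molar mass = 136.194 g/mol.
Mass from O: 1 × 15.999 = 15.999 g/mol.
%O = 15.999 / 136.194 × 100 = 11.75%.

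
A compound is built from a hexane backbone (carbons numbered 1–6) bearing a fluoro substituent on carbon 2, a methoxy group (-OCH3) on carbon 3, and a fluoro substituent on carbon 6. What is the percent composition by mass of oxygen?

Atom tally by fragment:
  CH3 → C:1 H:3
  CH(F) → C:1 H:1 F:1
  CH(OCH3) → C:2 H:4 O:1
  CH2 → C:1 H:2
  CH2 → C:1 H:2
  CH2F → C:1 H:2 F:1
Element totals:
  C: 7
  H: 14
  F: 2
  O: 1
Molecular formula: C7H14F2O.
Molar mass = 152.184 g/mol.
Mass from O: 1 × 15.999 = 15.999 g/mol.
%O = 15.999 / 152.184 × 100 = 10.51%.

10.51%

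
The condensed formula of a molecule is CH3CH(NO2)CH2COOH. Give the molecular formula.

C4H7NO4

Atom tally by fragment:
  CH3 → C:1 H:3
  CH(NO2) → C:1 H:1 N:1 O:2
  CH2COOH → C:2 H:3 O:2
Element totals:
  C: 4
  H: 7
  N: 1
  O: 4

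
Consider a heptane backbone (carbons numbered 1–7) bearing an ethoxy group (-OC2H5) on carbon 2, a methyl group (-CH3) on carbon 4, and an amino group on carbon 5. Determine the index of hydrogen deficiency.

0

Atom tally by fragment:
  CH3 → C:1 H:3
  CH(OC2H5) → C:3 H:6 O:1
  CH2 → C:1 H:2
  CH(CH3) → C:2 H:4
  CH(NH2) → C:1 H:3 N:1
  CH2 → C:1 H:2
  CH3 → C:1 H:3
Element totals:
  C: 10
  H: 23
  N: 1
  O: 1
Molecular formula: C10H23NO.
DoU = (2C + 2 + N − H − X) / 2 = (2·10 + 2 + 1 − 23 − 0) / 2 = 0.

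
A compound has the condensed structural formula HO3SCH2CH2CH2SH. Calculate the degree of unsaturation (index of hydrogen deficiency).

0

Element totals:
  C: 3
  H: 8
  O: 3
  S: 2
Molecular formula: C3H8O3S2.
DoU = (2C + 2 + N − H − X) / 2 = (2·3 + 2 + 0 − 8 − 0) / 2 = 0.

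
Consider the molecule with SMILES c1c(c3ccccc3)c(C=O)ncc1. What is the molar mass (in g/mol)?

183.21 g/mol

Atom tally by fragment:
  pyridine ring core → C:5 H:5 N:1
  (− 2 ring H displaced by substituents)
  + C6H5 → C:6 H:5
  + CHO → C:1 H:1 O:1
Element totals:
  C: 12
  H: 9
  N: 1
  O: 1
Molecular formula: C12H9NO.
  M = 12(12.011) + 9(1.008) + 14.007 + 15.999
    = 144.132 + 9.072 + 14.007 + 15.999 = 183.210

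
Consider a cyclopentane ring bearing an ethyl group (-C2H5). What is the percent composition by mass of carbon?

85.63%

Atom tally by fragment:
  cyclopentane ring core → C:5 H:10
  (− 1 ring H displaced by substituents)
  + C2H5 → C:2 H:5
Element totals:
  C: 7
  H: 14
Molecular formula: C7H14.
Molar mass = 98.189 g/mol.
Mass from C: 7 × 12.011 = 84.077 g/mol.
%C = 84.077 / 98.189 × 100 = 85.63%.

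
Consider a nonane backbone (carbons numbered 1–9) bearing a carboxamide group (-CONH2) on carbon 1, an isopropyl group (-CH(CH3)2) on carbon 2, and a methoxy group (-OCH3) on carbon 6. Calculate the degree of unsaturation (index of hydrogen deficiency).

1

Atom tally by fragment:
  H2NOCCH2 → C:2 H:4 O:1 N:1
  CH(CH(CH3)2) → C:4 H:8
  CH2 → C:1 H:2
  CH2 → C:1 H:2
  CH2 → C:1 H:2
  CH(OCH3) → C:2 H:4 O:1
  CH2 → C:1 H:2
  CH2 → C:1 H:2
  CH3 → C:1 H:3
Element totals:
  C: 14
  H: 29
  N: 1
  O: 2
Molecular formula: C14H29NO2.
DoU = (2C + 2 + N − H − X) / 2 = (2·14 + 2 + 1 − 29 − 0) / 2 = 1.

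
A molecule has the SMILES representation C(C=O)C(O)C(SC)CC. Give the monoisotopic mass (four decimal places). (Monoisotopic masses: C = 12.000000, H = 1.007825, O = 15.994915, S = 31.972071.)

162.0715

Atom tally by fragment:
  OHCCH2 → C:2 H:3 O:1
  CH(OH) → C:1 H:2 O:1
  CH(SCH3) → C:2 H:4 S:1
  CH2 → C:1 H:2
  CH3 → C:1 H:3
Element totals:
  C: 7
  H: 14
  O: 2
  S: 1
Molecular formula: C7H14O2S.
  M = 7(12.0) + 14(1.007825) + 2(15.994915) + 31.972071
    = 84.000000 + 14.109550 + 31.989830 + 31.972071 = 162.071451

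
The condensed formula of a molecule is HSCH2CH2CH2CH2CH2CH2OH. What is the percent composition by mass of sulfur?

23.88%

Atom tally by fragment:
  HSCH2 → C:1 H:3 S:1
  CH2 → C:1 H:2
  CH2 → C:1 H:2
  CH2 → C:1 H:2
  CH2 → C:1 H:2
  CH2OH → C:1 H:3 O:1
Element totals:
  C: 6
  H: 14
  O: 1
  S: 1
Molecular formula: C6H14OS.
Molar mass = 134.237 g/mol.
Mass from S: 1 × 32.06 = 32.060 g/mol.
%S = 32.060 / 134.237 × 100 = 23.88%.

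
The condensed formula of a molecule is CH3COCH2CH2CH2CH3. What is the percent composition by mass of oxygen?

Atom tally by fragment:
  CH3COCH2 → C:3 H:5 O:1
  CH2 → C:1 H:2
  CH2 → C:1 H:2
  CH3 → C:1 H:3
Element totals:
  C: 6
  H: 12
  O: 1
Molecular formula: C6H12O.
Molar mass = 100.161 g/mol.
Mass from O: 1 × 15.999 = 15.999 g/mol.
%O = 15.999 / 100.161 × 100 = 15.97%.

15.97%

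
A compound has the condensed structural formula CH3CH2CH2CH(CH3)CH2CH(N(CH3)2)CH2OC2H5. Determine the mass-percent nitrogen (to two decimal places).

Atom tally by fragment:
  CH3 → C:1 H:3
  CH2 → C:1 H:2
  CH2 → C:1 H:2
  CH(CH3) → C:2 H:4
  CH2 → C:1 H:2
  CH(N(CH3)2) → C:3 H:7 N:1
  CH2OC2H5 → C:3 H:7 O:1
Element totals:
  C: 12
  H: 27
  N: 1
  O: 1
Molecular formula: C12H27NO.
Molar mass = 201.354 g/mol.
Mass from N: 1 × 14.007 = 14.007 g/mol.
%N = 14.007 / 201.354 × 100 = 6.96%.

6.96%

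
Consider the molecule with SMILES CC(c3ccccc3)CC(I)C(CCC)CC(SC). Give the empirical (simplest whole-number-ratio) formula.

Atom tally by fragment:
  CH3 → C:1 H:3
  CH(C6H5) → C:7 H:6
  CH2 → C:1 H:2
  CH(I) → C:1 H:1 I:1
  CH(CH2CH2CH3) → C:4 H:8
  CH2 → C:1 H:2
  CH2SCH3 → C:2 H:5 S:1
Element totals:
  C: 17
  H: 27
  I: 1
  S: 1
Molecular formula: C17H27IS.
gcd of subscripts (17, 27, 1, 1) = 1, so the empirical formula equals the molecular formula.

C17H27IS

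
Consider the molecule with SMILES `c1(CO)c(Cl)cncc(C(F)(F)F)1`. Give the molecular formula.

C7H5ClF3NO

Atom tally by fragment:
  pyridine ring core → C:5 H:5 N:1
  (− 3 ring H displaced by substituents)
  + CH2OH → C:1 H:3 O:1
  + Cl → Cl:1
  + CF3 → C:1 F:3
Element totals:
  C: 7
  H: 5
  Cl: 1
  F: 3
  N: 1
  O: 1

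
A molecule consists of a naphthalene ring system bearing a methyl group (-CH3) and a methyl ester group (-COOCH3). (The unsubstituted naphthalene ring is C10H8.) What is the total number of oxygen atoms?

2

Atom tally by fragment:
  naphthalene ring system core → C:10 H:8
  (− 2 ring H displaced by substituents)
  + CH3 → C:1 H:3
  + COOCH3 → C:2 H:3 O:2
Element totals:
  C: 13
  H: 12
  O: 2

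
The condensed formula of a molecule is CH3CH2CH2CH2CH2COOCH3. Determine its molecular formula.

Element totals:
  C: 7
  H: 14
  O: 2

C7H14O2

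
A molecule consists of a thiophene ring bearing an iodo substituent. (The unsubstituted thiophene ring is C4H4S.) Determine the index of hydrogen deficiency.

Atom tally by fragment:
  thiophene ring core → C:4 H:4 S:1
  (− 1 ring H displaced by substituents)
  + I → I:1
Element totals:
  C: 4
  H: 3
  I: 1
  S: 1
Molecular formula: C4H3IS.
DoU = (2C + 2 + N − H − X) / 2 = (2·4 + 2 + 0 − 3 − 1) / 2 = 3.

3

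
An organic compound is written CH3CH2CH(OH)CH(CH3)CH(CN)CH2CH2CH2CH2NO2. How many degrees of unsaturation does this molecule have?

3

Atom tally by fragment:
  CH3 → C:1 H:3
  CH2 → C:1 H:2
  CH(OH) → C:1 H:2 O:1
  CH(CH3) → C:2 H:4
  CH(CN) → C:2 H:1 N:1
  CH2 → C:1 H:2
  CH2 → C:1 H:2
  CH2 → C:1 H:2
  CH2NO2 → C:1 H:2 N:1 O:2
Element totals:
  C: 11
  H: 20
  N: 2
  O: 3
Molecular formula: C11H20N2O3.
DoU = (2C + 2 + N − H − X) / 2 = (2·11 + 2 + 2 − 20 − 0) / 2 = 3.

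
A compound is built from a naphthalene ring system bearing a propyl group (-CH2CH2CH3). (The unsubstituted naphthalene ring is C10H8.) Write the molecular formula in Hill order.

Atom tally by fragment:
  naphthalene ring system core → C:10 H:8
  (− 1 ring H displaced by substituents)
  + CH2CH2CH3 → C:3 H:7
Element totals:
  C: 13
  H: 14

C13H14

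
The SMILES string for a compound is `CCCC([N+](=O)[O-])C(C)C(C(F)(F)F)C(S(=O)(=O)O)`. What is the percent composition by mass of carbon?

35.18%

Atom tally by fragment:
  CH3 → C:1 H:3
  CH2 → C:1 H:2
  CH2 → C:1 H:2
  CH(NO2) → C:1 H:1 N:1 O:2
  CH(CH3) → C:2 H:4
  CH(CF3) → C:2 H:1 F:3
  CH2SO3H → C:1 H:3 S:1 O:3
Element totals:
  C: 9
  H: 16
  F: 3
  N: 1
  O: 5
  S: 1
Molecular formula: C9H16F3NO5S.
Molar mass = 307.283 g/mol.
Mass from C: 9 × 12.011 = 108.099 g/mol.
%C = 108.099 / 307.283 × 100 = 35.18%.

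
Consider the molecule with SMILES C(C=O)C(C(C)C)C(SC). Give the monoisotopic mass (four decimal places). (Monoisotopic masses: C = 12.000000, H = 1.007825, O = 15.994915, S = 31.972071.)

160.0922

Atom tally by fragment:
  OHCCH2 → C:2 H:3 O:1
  CH(CH(CH3)2) → C:4 H:8
  CH2SCH3 → C:2 H:5 S:1
Element totals:
  C: 8
  H: 16
  O: 1
  S: 1
Molecular formula: C8H16OS.
  M = 8(12.0) + 16(1.007825) + 15.994915 + 31.972071
    = 96.000000 + 16.125200 + 15.994915 + 31.972071 = 160.092186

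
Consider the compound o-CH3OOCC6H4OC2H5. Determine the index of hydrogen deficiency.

5

Atom tally by fragment:
  benzene ring core → C:6 H:6
  (− 2 ring H displaced by substituents)
  + COOCH3 → C:2 H:3 O:2
  + OC2H5 → C:2 H:5 O:1
Element totals:
  C: 10
  H: 12
  O: 3
Molecular formula: C10H12O3.
DoU = (2C + 2 + N − H − X) / 2 = (2·10 + 2 + 0 − 12 − 0) / 2 = 5.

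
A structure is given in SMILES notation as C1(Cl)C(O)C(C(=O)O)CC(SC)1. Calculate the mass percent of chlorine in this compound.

Atom tally by fragment:
  cyclopentane ring core → C:5 H:10
  (− 4 ring H displaced by substituents)
  + Cl → Cl:1
  + OH → O:1 H:1
  + COOH → C:1 H:1 O:2
  + SCH3 → C:1 H:3 S:1
Element totals:
  C: 7
  H: 11
  Cl: 1
  O: 3
  S: 1
Molecular formula: C7H11ClO3S.
Molar mass = 210.672 g/mol.
Mass from Cl: 1 × 35.45 = 35.450 g/mol.
%Cl = 35.450 / 210.672 × 100 = 16.83%.

16.83%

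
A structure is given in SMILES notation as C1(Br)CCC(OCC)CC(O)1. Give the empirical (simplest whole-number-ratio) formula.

Atom tally by fragment:
  cyclohexane ring core → C:6 H:12
  (− 3 ring H displaced by substituents)
  + Br → Br:1
  + OC2H5 → C:2 H:5 O:1
  + OH → O:1 H:1
Element totals:
  C: 8
  H: 15
  Br: 1
  O: 2
Molecular formula: C8H15BrO2.
gcd of subscripts (1, 8, 15, 2) = 1, so the empirical formula equals the molecular formula.

C8H15BrO2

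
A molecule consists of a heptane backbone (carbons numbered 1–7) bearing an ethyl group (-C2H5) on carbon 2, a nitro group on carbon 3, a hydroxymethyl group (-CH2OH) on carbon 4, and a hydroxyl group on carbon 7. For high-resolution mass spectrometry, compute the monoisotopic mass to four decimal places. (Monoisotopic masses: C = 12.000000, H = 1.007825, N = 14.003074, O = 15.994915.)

219.1471

Atom tally by fragment:
  CH3 → C:1 H:3
  CH(C2H5) → C:3 H:6
  CH(NO2) → C:1 H:1 N:1 O:2
  CH(CH2OH) → C:2 H:4 O:1
  CH2 → C:1 H:2
  CH2 → C:1 H:2
  CH2OH → C:1 H:3 O:1
Element totals:
  C: 10
  H: 21
  N: 1
  O: 4
Molecular formula: C10H21NO4.
  M = 10(12.0) + 21(1.007825) + 14.003074 + 4(15.994915)
    = 120.000000 + 21.164325 + 14.003074 + 63.979660 = 219.147059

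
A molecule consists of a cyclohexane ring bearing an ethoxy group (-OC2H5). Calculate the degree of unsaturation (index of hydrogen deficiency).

Atom tally by fragment:
  cyclohexane ring core → C:6 H:12
  (− 1 ring H displaced by substituents)
  + OC2H5 → C:2 H:5 O:1
Element totals:
  C: 8
  H: 16
  O: 1
Molecular formula: C8H16O.
DoU = (2C + 2 + N − H − X) / 2 = (2·8 + 2 + 0 − 16 − 0) / 2 = 1.

1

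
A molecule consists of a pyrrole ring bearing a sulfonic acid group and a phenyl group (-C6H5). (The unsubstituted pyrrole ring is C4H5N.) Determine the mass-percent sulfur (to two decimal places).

Atom tally by fragment:
  pyrrole ring core → C:4 H:5 N:1
  (− 2 ring H displaced by substituents)
  + SO3H → S:1 O:3 H:1
  + C6H5 → C:6 H:5
Element totals:
  C: 10
  H: 9
  N: 1
  O: 3
  S: 1
Molecular formula: C10H9NO3S.
Molar mass = 223.246 g/mol.
Mass from S: 1 × 32.06 = 32.060 g/mol.
%S = 32.060 / 223.246 × 100 = 14.36%.

14.36%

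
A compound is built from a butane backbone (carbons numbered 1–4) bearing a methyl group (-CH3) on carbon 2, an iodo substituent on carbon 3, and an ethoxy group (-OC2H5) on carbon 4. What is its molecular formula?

C7H15IO

Atom tally by fragment:
  CH3 → C:1 H:3
  CH(CH3) → C:2 H:4
  CH(I) → C:1 H:1 I:1
  CH2OC2H5 → C:3 H:7 O:1
Element totals:
  C: 7
  H: 15
  I: 1
  O: 1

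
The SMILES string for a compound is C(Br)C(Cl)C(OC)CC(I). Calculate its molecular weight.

Atom tally by fragment:
  BrCH2 → C:1 H:2 Br:1
  CH(Cl) → C:1 H:1 Cl:1
  CH(OCH3) → C:2 H:4 O:1
  CH2 → C:1 H:2
  CH2I → C:1 H:2 I:1
Element totals:
  C: 6
  H: 11
  Br: 1
  Cl: 1
  I: 1
  O: 1
Molecular formula: C6H11BrClIO.
  M = 6(12.011) + 11(1.008) + 79.904 + 35.45 + 126.904 + 15.999
    = 72.066 + 11.088 + 79.904 + 35.450 + 126.904 + 15.999 = 341.411

341.41 g/mol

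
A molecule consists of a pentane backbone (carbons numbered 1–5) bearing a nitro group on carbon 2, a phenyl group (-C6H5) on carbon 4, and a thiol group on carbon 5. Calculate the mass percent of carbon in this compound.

Atom tally by fragment:
  CH3 → C:1 H:3
  CH(NO2) → C:1 H:1 N:1 O:2
  CH2 → C:1 H:2
  CH(C6H5) → C:7 H:6
  CH2SH → C:1 H:3 S:1
Element totals:
  C: 11
  H: 15
  N: 1
  O: 2
  S: 1
Molecular formula: C11H15NO2S.
Molar mass = 225.306 g/mol.
Mass from C: 11 × 12.011 = 132.121 g/mol.
%C = 132.121 / 225.306 × 100 = 58.64%.

58.64%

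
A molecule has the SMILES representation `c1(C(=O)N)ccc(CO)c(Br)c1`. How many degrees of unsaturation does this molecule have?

Atom tally by fragment:
  benzene ring core → C:6 H:6
  (− 3 ring H displaced by substituents)
  + CONH2 → C:1 H:2 O:1 N:1
  + CH2OH → C:1 H:3 O:1
  + Br → Br:1
Element totals:
  C: 8
  H: 8
  Br: 1
  N: 1
  O: 2
Molecular formula: C8H8BrNO2.
DoU = (2C + 2 + N − H − X) / 2 = (2·8 + 2 + 1 − 8 − 1) / 2 = 5.

5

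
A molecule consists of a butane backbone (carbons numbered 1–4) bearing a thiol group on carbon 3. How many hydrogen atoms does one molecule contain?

10

Atom tally by fragment:
  CH3 → C:1 H:3
  CH2 → C:1 H:2
  CH(SH) → C:1 H:2 S:1
  CH3 → C:1 H:3
Element totals:
  C: 4
  H: 10
  S: 1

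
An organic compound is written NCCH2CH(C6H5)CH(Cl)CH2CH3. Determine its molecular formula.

Element totals:
  C: 12
  H: 14
  Cl: 1
  N: 1

C12H14ClN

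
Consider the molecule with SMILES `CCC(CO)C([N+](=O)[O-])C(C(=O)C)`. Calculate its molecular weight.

189.21 g/mol

Atom tally by fragment:
  CH3 → C:1 H:3
  CH2 → C:1 H:2
  CH(CH2OH) → C:2 H:4 O:1
  CH(NO2) → C:1 H:1 N:1 O:2
  CH2COCH3 → C:3 H:5 O:1
Element totals:
  C: 8
  H: 15
  N: 1
  O: 4
Molecular formula: C8H15NO4.
  M = 8(12.011) + 15(1.008) + 14.007 + 4(15.999)
    = 96.088 + 15.120 + 14.007 + 63.996 = 189.211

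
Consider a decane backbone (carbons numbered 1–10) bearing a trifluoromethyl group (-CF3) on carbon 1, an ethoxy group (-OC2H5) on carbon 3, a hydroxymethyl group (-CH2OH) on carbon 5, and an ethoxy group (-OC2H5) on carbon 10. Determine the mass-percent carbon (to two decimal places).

58.52%

Atom tally by fragment:
  F3CCH2 → C:2 H:2 F:3
  CH2 → C:1 H:2
  CH(OC2H5) → C:3 H:6 O:1
  CH2 → C:1 H:2
  CH(CH2OH) → C:2 H:4 O:1
  CH2 → C:1 H:2
  CH2 → C:1 H:2
  CH2 → C:1 H:2
  CH2 → C:1 H:2
  CH2OC2H5 → C:3 H:7 O:1
Element totals:
  C: 16
  H: 31
  F: 3
  O: 3
Molecular formula: C16H31F3O3.
Molar mass = 328.415 g/mol.
Mass from C: 16 × 12.011 = 192.176 g/mol.
%C = 192.176 / 328.415 × 100 = 58.52%.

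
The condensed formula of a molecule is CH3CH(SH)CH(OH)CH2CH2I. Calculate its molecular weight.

Element totals:
  C: 5
  H: 11
  I: 1
  O: 1
  S: 1
Molecular formula: C5H11IOS.
  M = 5(12.011) + 11(1.008) + 126.904 + 15.999 + 32.06
    = 60.055 + 11.088 + 126.904 + 15.999 + 32.060 = 246.106

246.11 g/mol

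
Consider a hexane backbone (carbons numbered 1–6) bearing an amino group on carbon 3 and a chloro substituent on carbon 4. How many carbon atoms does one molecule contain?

Atom tally by fragment:
  CH3 → C:1 H:3
  CH2 → C:1 H:2
  CH(NH2) → C:1 H:3 N:1
  CH(Cl) → C:1 H:1 Cl:1
  CH2 → C:1 H:2
  CH3 → C:1 H:3
Element totals:
  C: 6
  H: 14
  Cl: 1
  N: 1

6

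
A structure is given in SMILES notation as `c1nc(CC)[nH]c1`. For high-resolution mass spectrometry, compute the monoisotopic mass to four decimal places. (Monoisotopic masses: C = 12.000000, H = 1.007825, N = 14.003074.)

Atom tally by fragment:
  imidazole ring core → C:3 H:4 N:2
  (− 1 ring H displaced by substituents)
  + C2H5 → C:2 H:5
Element totals:
  C: 5
  H: 8
  N: 2
Molecular formula: C5H8N2.
  M = 5(12.0) + 8(1.007825) + 2(14.003074)
    = 60.000000 + 8.062600 + 28.006148 = 96.068748

96.0687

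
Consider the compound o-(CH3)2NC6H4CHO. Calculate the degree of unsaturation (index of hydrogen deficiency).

Atom tally by fragment:
  benzene ring core → C:6 H:6
  (− 2 ring H displaced by substituents)
  + N(CH3)2 → N:1 C:2 H:6
  + CHO → C:1 H:1 O:1
Element totals:
  C: 9
  H: 11
  N: 1
  O: 1
Molecular formula: C9H11NO.
DoU = (2C + 2 + N − H − X) / 2 = (2·9 + 2 + 1 − 11 − 0) / 2 = 5.

5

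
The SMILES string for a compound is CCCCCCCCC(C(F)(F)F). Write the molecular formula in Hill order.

C10H19F3

Atom tally by fragment:
  CH3 → C:1 H:3
  CH2 → C:1 H:2
  CH2 → C:1 H:2
  CH2 → C:1 H:2
  CH2 → C:1 H:2
  CH2 → C:1 H:2
  CH2 → C:1 H:2
  CH2 → C:1 H:2
  CH2CF3 → C:2 H:2 F:3
Element totals:
  C: 10
  H: 19
  F: 3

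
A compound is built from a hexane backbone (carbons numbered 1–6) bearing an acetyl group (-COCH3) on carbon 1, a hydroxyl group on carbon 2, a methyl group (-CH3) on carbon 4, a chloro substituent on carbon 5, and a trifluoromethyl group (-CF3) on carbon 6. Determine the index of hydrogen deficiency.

Atom tally by fragment:
  CH3COCH2 → C:3 H:5 O:1
  CH(OH) → C:1 H:2 O:1
  CH2 → C:1 H:2
  CH(CH3) → C:2 H:4
  CH(Cl) → C:1 H:1 Cl:1
  CH2CF3 → C:2 H:2 F:3
Element totals:
  C: 10
  H: 16
  Cl: 1
  F: 3
  O: 2
Molecular formula: C10H16ClF3O2.
DoU = (2C + 2 + N − H − X) / 2 = (2·10 + 2 + 0 − 16 − 4) / 2 = 1.

1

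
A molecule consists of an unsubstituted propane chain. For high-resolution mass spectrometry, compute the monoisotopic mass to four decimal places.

44.0626

Atom tally by fragment:
  CH3 → C:1 H:3
  CH2 → C:1 H:2
  CH3 → C:1 H:3
Element totals:
  C: 3
  H: 8
Molecular formula: C3H8.
  M = 3(12.0) + 8(1.007825)
    = 36.000000 + 8.062600 = 44.062600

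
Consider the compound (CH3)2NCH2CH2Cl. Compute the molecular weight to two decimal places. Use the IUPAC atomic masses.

107.58 g/mol

Atom tally by fragment:
  (CH3)2NCH2 → C:3 H:8 N:1
  CH2Cl → C:1 H:2 Cl:1
Element totals:
  C: 4
  H: 10
  Cl: 1
  N: 1
Molecular formula: C4H10ClN.
  M = 4(12.011) + 10(1.008) + 35.45 + 14.007
    = 48.044 + 10.080 + 35.450 + 14.007 = 107.581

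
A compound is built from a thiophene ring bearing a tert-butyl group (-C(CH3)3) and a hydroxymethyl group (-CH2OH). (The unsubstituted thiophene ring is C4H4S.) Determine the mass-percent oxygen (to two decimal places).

Atom tally by fragment:
  thiophene ring core → C:4 H:4 S:1
  (− 2 ring H displaced by substituents)
  + C(CH3)3 → C:4 H:9
  + CH2OH → C:1 H:3 O:1
Element totals:
  C: 9
  H: 14
  O: 1
  S: 1
Molecular formula: C9H14OS.
Molar mass = 170.270 g/mol.
Mass from O: 1 × 15.999 = 15.999 g/mol.
%O = 15.999 / 170.270 × 100 = 9.40%.

9.40%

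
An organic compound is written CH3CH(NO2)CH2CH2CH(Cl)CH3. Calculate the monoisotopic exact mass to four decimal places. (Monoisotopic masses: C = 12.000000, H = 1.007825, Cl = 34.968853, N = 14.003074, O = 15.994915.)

165.0557

Atom tally by fragment:
  CH3 → C:1 H:3
  CH(NO2) → C:1 H:1 N:1 O:2
  CH2 → C:1 H:2
  CH2 → C:1 H:2
  CH(Cl) → C:1 H:1 Cl:1
  CH3 → C:1 H:3
Element totals:
  C: 6
  H: 12
  Cl: 1
  N: 1
  O: 2
Molecular formula: C6H12ClNO2.
  M = 6(12.0) + 12(1.007825) + 34.968853 + 14.003074 + 2(15.994915)
    = 72.000000 + 12.093900 + 34.968853 + 14.003074 + 31.989830 = 165.055657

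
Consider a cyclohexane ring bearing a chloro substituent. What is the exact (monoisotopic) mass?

118.0549

Atom tally by fragment:
  cyclohexane ring core → C:6 H:12
  (− 1 ring H displaced by substituents)
  + Cl → Cl:1
Element totals:
  C: 6
  H: 11
  Cl: 1
Molecular formula: C6H11Cl.
  M = 6(12.0) + 11(1.007825) + 34.968853
    = 72.000000 + 11.086075 + 34.968853 = 118.054928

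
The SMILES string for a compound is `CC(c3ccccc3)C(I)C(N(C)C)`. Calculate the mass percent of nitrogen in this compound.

4.62%

Atom tally by fragment:
  CH3 → C:1 H:3
  CH(C6H5) → C:7 H:6
  CH(I) → C:1 H:1 I:1
  CH2N(CH3)2 → C:3 H:8 N:1
Element totals:
  C: 12
  H: 18
  I: 1
  N: 1
Molecular formula: C12H18IN.
Molar mass = 303.187 g/mol.
Mass from N: 1 × 14.007 = 14.007 g/mol.
%N = 14.007 / 303.187 × 100 = 4.62%.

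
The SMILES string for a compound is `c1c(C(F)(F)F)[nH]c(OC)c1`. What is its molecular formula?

Atom tally by fragment:
  pyrrole ring core → C:4 H:5 N:1
  (− 2 ring H displaced by substituents)
  + CF3 → C:1 F:3
  + OCH3 → C:1 H:3 O:1
Element totals:
  C: 6
  H: 6
  F: 3
  N: 1
  O: 1

C6H6F3NO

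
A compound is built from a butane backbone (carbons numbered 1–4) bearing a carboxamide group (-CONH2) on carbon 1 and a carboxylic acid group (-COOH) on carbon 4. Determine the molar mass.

145.16 g/mol

Atom tally by fragment:
  H2NOCCH2 → C:2 H:4 O:1 N:1
  CH2 → C:1 H:2
  CH2 → C:1 H:2
  CH2COOH → C:2 H:3 O:2
Element totals:
  C: 6
  H: 11
  N: 1
  O: 3
Molecular formula: C6H11NO3.
  M = 6(12.011) + 11(1.008) + 14.007 + 3(15.999)
    = 72.066 + 11.088 + 14.007 + 47.997 = 145.158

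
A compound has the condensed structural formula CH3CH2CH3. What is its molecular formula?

Atom tally by fragment:
  CH3 → C:1 H:3
  CH2 → C:1 H:2
  CH3 → C:1 H:3
Element totals:
  C: 3
  H: 8

C3H8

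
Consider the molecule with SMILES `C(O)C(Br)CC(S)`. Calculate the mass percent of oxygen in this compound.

Atom tally by fragment:
  HOCH2 → C:1 H:3 O:1
  CH(Br) → C:1 H:1 Br:1
  CH2 → C:1 H:2
  CH2SH → C:1 H:3 S:1
Element totals:
  C: 4
  H: 9
  Br: 1
  O: 1
  S: 1
Molecular formula: C4H9BrOS.
Molar mass = 185.079 g/mol.
Mass from O: 1 × 15.999 = 15.999 g/mol.
%O = 15.999 / 185.079 × 100 = 8.64%.

8.64%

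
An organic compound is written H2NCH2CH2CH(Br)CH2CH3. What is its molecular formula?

C5H12BrN

Atom tally by fragment:
  H2NCH2 → C:1 H:4 N:1
  CH2 → C:1 H:2
  CH(Br) → C:1 H:1 Br:1
  CH2 → C:1 H:2
  CH3 → C:1 H:3
Element totals:
  C: 5
  H: 12
  Br: 1
  N: 1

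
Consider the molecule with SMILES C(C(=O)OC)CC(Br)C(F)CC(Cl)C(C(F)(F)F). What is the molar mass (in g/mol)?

357.57 g/mol

Atom tally by fragment:
  CH3OOCCH2 → C:3 H:5 O:2
  CH2 → C:1 H:2
  CH(Br) → C:1 H:1 Br:1
  CH(F) → C:1 H:1 F:1
  CH2 → C:1 H:2
  CH(Cl) → C:1 H:1 Cl:1
  CH2CF3 → C:2 H:2 F:3
Element totals:
  C: 10
  H: 14
  Br: 1
  Cl: 1
  F: 4
  O: 2
Molecular formula: C10H14BrClF4O2.
  M = 10(12.011) + 14(1.008) + 79.904 + 35.45 + 4(18.998) + 2(15.999)
    = 120.110 + 14.112 + 79.904 + 35.450 + 75.992 + 31.998 = 357.566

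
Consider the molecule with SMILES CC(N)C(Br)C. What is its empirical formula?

C4H10BrN

Atom tally by fragment:
  CH3 → C:1 H:3
  CH(NH2) → C:1 H:3 N:1
  CH(Br) → C:1 H:1 Br:1
  CH3 → C:1 H:3
Element totals:
  C: 4
  H: 10
  Br: 1
  N: 1
Molecular formula: C4H10BrN.
gcd of subscripts (1, 4, 10, 1) = 1, so the empirical formula equals the molecular formula.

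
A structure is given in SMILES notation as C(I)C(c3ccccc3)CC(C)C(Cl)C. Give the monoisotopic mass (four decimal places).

336.0142

Atom tally by fragment:
  ICH2 → C:1 H:2 I:1
  CH(C6H5) → C:7 H:6
  CH2 → C:1 H:2
  CH(CH3) → C:2 H:4
  CH(Cl) → C:1 H:1 Cl:1
  CH3 → C:1 H:3
Element totals:
  C: 13
  H: 18
  Cl: 1
  I: 1
Molecular formula: C13H18ClI.
  M = 13(12.0) + 18(1.007825) + 34.968853 + 126.904472
    = 156.000000 + 18.140850 + 34.968853 + 126.904472 = 336.014175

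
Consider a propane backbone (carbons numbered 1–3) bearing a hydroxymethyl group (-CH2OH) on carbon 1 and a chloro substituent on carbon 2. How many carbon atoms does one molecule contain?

4

Atom tally by fragment:
  HOCH2CH2 → C:2 H:5 O:1
  CH(Cl) → C:1 H:1 Cl:1
  CH3 → C:1 H:3
Element totals:
  C: 4
  H: 9
  Cl: 1
  O: 1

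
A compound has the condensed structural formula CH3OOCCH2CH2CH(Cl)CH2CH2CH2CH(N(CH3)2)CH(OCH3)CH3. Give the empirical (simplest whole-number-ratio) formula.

Atom tally by fragment:
  CH3OOCCH2 → C:3 H:5 O:2
  CH2 → C:1 H:2
  CH(Cl) → C:1 H:1 Cl:1
  CH2 → C:1 H:2
  CH2 → C:1 H:2
  CH2 → C:1 H:2
  CH(N(CH3)2) → C:3 H:7 N:1
  CH(OCH3) → C:2 H:4 O:1
  CH3 → C:1 H:3
Element totals:
  C: 14
  H: 28
  Cl: 1
  N: 1
  O: 3
Molecular formula: C14H28ClNO3.
gcd of subscripts (14, 1, 28, 1, 3) = 1, so the empirical formula equals the molecular formula.

C14H28ClNO3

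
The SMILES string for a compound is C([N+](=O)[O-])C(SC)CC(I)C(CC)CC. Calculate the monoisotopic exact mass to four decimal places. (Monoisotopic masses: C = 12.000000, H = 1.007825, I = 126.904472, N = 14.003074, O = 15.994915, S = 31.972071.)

Atom tally by fragment:
  O2NCH2 → C:1 H:2 N:1 O:2
  CH(SCH3) → C:2 H:4 S:1
  CH2 → C:1 H:2
  CH(I) → C:1 H:1 I:1
  CH(C2H5) → C:3 H:6
  CH2 → C:1 H:2
  CH3 → C:1 H:3
Element totals:
  C: 10
  H: 20
  I: 1
  N: 1
  O: 2
  S: 1
Molecular formula: C10H20INO2S.
  M = 10(12.0) + 20(1.007825) + 126.904472 + 14.003074 + 2(15.994915) + 31.972071
    = 120.000000 + 20.156500 + 126.904472 + 14.003074 + 31.989830 + 31.972071 = 345.025947

345.0259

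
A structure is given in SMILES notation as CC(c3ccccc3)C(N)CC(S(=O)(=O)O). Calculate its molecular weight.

243.32 g/mol

Atom tally by fragment:
  CH3 → C:1 H:3
  CH(C6H5) → C:7 H:6
  CH(NH2) → C:1 H:3 N:1
  CH2 → C:1 H:2
  CH2SO3H → C:1 H:3 S:1 O:3
Element totals:
  C: 11
  H: 17
  N: 1
  O: 3
  S: 1
Molecular formula: C11H17NO3S.
  M = 11(12.011) + 17(1.008) + 14.007 + 3(15.999) + 32.06
    = 132.121 + 17.136 + 14.007 + 47.997 + 32.060 = 243.321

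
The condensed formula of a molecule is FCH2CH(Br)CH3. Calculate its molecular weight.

Element totals:
  C: 3
  H: 6
  Br: 1
  F: 1
Molecular formula: C3H6BrF.
  M = 3(12.011) + 6(1.008) + 79.904 + 18.998
    = 36.033 + 6.048 + 79.904 + 18.998 = 140.983

140.98 g/mol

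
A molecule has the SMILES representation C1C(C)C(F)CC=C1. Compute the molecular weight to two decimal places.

114.16 g/mol

Atom tally by fragment:
  cyclohexene ring core → C:6 H:10
  (− 2 ring H displaced by substituents)
  + CH3 → C:1 H:3
  + F → F:1
Element totals:
  C: 7
  H: 11
  F: 1
Molecular formula: C7H11F.
  M = 7(12.011) + 11(1.008) + 18.998
    = 84.077 + 11.088 + 18.998 = 114.163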